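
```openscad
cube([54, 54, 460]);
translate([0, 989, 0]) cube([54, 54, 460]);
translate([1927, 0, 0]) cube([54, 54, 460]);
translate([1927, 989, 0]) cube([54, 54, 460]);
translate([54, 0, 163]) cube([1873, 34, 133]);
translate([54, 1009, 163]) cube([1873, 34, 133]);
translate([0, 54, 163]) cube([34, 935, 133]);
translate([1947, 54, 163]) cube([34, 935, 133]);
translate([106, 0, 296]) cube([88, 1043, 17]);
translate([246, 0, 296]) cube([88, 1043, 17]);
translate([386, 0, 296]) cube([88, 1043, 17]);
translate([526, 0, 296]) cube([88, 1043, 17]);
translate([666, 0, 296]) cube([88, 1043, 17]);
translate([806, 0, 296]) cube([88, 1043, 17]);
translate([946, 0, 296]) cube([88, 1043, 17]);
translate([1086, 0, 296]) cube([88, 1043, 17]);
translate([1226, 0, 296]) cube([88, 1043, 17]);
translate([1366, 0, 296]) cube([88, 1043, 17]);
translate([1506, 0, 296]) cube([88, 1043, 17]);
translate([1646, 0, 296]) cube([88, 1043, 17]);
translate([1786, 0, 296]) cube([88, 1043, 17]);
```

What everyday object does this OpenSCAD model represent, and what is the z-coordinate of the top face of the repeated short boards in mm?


A bed frame. The slat-top height is 313 mm.

Four posts, four rails, and a row of slats — a bed frame. Slats sit on the rails at z = 163 + 133 = 296; with slat thickness 17, the top is 313 mm.


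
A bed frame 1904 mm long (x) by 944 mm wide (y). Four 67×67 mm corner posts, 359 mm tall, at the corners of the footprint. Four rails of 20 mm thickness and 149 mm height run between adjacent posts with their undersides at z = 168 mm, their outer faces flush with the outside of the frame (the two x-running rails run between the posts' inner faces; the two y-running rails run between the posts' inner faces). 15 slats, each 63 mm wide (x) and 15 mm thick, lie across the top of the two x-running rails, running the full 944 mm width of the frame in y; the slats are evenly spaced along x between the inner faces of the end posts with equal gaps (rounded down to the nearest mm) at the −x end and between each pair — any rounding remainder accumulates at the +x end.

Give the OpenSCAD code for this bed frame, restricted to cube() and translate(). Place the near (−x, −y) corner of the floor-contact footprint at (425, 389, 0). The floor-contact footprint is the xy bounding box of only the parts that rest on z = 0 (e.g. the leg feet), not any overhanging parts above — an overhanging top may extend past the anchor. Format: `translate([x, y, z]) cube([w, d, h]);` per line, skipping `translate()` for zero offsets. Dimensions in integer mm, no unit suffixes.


translate([425, 389, 0]) cube([67, 67, 359]);
translate([425, 1266, 0]) cube([67, 67, 359]);
translate([2262, 389, 0]) cube([67, 67, 359]);
translate([2262, 1266, 0]) cube([67, 67, 359]);
translate([492, 389, 168]) cube([1770, 20, 149]);
translate([492, 1313, 168]) cube([1770, 20, 149]);
translate([425, 456, 168]) cube([20, 810, 149]);
translate([2309, 456, 168]) cube([20, 810, 149]);
translate([543, 389, 317]) cube([63, 944, 15]);
translate([657, 389, 317]) cube([63, 944, 15]);
translate([771, 389, 317]) cube([63, 944, 15]);
translate([885, 389, 317]) cube([63, 944, 15]);
translate([999, 389, 317]) cube([63, 944, 15]);
translate([1113, 389, 317]) cube([63, 944, 15]);
translate([1227, 389, 317]) cube([63, 944, 15]);
translate([1341, 389, 317]) cube([63, 944, 15]);
translate([1455, 389, 317]) cube([63, 944, 15]);
translate([1569, 389, 317]) cube([63, 944, 15]);
translate([1683, 389, 317]) cube([63, 944, 15]);
translate([1797, 389, 317]) cube([63, 944, 15]);
translate([1911, 389, 317]) cube([63, 944, 15]);
translate([2025, 389, 317]) cube([63, 944, 15]);
translate([2139, 389, 317]) cube([63, 944, 15]);


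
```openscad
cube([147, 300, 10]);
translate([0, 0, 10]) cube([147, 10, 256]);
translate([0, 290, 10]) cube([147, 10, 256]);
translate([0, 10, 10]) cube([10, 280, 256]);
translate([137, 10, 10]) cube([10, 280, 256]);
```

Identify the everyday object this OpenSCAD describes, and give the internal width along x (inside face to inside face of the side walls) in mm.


An open box. The internal width is 127 mm.

A 147×300 base slab with four walls standing on it — an open box. The base is 147 mm wide and the walls are 10 mm thick, so the internal width is 147 − 2 × 10 = 127 mm.


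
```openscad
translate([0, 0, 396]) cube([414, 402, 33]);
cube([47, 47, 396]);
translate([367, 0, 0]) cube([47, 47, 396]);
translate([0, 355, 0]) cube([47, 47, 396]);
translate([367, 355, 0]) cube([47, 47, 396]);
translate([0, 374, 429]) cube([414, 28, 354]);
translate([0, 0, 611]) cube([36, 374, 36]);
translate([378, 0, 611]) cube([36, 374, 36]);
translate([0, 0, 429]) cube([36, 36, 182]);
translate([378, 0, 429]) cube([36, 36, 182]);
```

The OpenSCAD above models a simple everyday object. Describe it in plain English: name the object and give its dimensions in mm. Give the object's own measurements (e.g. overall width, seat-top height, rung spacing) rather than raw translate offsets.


A chair. The seat is a 414×402×33 mm slab with its top at z = 429 mm, on four 47×47 mm corner legs (flush with the seat edges, standing on z = 0). A flat backrest 28 mm thick, 354 mm tall, spans the full seat width and rises from the seat top along its +y edge, rear face flush with the rear of the seat. Two armrests of 36×36 mm section run along each side from the seat's front edge to the front of the backrest, top faces 218 mm above the seat top and outer faces flush with the seat's x-edges; a 36×36 mm post under the front of each armrest stands on the seat at the front corner.


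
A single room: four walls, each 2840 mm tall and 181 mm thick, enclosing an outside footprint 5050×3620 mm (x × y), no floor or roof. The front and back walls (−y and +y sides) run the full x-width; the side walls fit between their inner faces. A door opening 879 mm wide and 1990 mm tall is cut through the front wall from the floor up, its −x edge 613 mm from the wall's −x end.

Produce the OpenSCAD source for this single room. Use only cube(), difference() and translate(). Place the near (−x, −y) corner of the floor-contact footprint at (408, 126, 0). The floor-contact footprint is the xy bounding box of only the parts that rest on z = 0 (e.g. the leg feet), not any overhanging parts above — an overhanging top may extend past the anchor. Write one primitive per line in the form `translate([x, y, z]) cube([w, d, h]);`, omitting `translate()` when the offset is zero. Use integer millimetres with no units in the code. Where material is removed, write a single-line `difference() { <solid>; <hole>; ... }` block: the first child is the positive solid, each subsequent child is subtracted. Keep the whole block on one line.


difference() { translate([408, 126, 0]) cube([5050, 181, 2840]); translate([1021, 126, 0]) cube([879, 181, 1990]); }
translate([408, 3565, 0]) cube([5050, 181, 2840]);
translate([408, 307, 0]) cube([181, 3258, 2840]);
translate([5277, 307, 0]) cube([181, 3258, 2840]);


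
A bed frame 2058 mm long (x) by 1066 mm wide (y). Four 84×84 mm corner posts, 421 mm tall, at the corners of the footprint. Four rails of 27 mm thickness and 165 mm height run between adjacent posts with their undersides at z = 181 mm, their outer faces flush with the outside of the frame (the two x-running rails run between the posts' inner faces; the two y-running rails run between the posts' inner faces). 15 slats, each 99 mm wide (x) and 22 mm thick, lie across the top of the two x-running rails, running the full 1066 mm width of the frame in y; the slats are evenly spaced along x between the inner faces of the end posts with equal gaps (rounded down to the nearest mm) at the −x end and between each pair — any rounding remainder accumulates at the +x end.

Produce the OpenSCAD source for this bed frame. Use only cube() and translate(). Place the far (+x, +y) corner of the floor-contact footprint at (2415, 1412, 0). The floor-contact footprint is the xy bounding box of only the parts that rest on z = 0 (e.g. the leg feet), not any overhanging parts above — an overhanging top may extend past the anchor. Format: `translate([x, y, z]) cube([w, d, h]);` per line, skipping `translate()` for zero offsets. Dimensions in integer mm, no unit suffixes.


translate([357, 346, 0]) cube([84, 84, 421]);
translate([357, 1328, 0]) cube([84, 84, 421]);
translate([2331, 346, 0]) cube([84, 84, 421]);
translate([2331, 1328, 0]) cube([84, 84, 421]);
translate([441, 346, 181]) cube([1890, 27, 165]);
translate([441, 1385, 181]) cube([1890, 27, 165]);
translate([357, 430, 181]) cube([27, 898, 165]);
translate([2388, 430, 181]) cube([27, 898, 165]);
translate([466, 346, 346]) cube([99, 1066, 22]);
translate([590, 346, 346]) cube([99, 1066, 22]);
translate([714, 346, 346]) cube([99, 1066, 22]);
translate([838, 346, 346]) cube([99, 1066, 22]);
translate([962, 346, 346]) cube([99, 1066, 22]);
translate([1086, 346, 346]) cube([99, 1066, 22]);
translate([1210, 346, 346]) cube([99, 1066, 22]);
translate([1334, 346, 346]) cube([99, 1066, 22]);
translate([1458, 346, 346]) cube([99, 1066, 22]);
translate([1582, 346, 346]) cube([99, 1066, 22]);
translate([1706, 346, 346]) cube([99, 1066, 22]);
translate([1830, 346, 346]) cube([99, 1066, 22]);
translate([1954, 346, 346]) cube([99, 1066, 22]);
translate([2078, 346, 346]) cube([99, 1066, 22]);
translate([2202, 346, 346]) cube([99, 1066, 22]);


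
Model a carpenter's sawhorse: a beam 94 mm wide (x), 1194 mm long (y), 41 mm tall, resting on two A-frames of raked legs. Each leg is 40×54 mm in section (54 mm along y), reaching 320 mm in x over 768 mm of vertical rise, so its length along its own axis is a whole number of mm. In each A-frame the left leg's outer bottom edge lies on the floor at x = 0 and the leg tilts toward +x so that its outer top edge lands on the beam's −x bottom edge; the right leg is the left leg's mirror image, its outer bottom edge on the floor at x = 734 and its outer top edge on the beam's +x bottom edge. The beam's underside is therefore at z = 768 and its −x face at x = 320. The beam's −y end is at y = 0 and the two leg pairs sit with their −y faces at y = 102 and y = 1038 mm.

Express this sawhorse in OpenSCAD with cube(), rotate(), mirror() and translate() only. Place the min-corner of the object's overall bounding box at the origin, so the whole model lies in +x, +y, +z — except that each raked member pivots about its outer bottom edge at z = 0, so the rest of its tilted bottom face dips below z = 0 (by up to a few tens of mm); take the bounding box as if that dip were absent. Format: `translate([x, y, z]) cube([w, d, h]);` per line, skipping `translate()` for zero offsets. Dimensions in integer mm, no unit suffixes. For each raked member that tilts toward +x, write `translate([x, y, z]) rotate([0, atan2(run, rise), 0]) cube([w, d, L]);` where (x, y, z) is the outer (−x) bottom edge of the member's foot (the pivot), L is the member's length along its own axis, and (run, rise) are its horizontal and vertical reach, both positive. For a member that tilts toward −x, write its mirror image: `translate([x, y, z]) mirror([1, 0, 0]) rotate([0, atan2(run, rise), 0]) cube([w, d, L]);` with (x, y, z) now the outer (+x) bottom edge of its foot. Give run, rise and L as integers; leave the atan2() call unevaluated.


// leg length = √(320² + 768²) = 832
// right-leg outer foot x = 2·320 + 94 = 734
// beam min-corner = (320, 0, 768)
translate([320, 0, 768]) cube([94, 1194, 41]);
translate([0, 102, 0]) rotate([0, atan2(320, 768), 0]) cube([40, 54, 832]);
translate([734, 102, 0]) mirror([1, 0, 0]) rotate([0, atan2(320, 768), 0]) cube([40, 54, 832]);
translate([0, 1038, 0]) rotate([0, atan2(320, 768), 0]) cube([40, 54, 832]);
translate([734, 1038, 0]) mirror([1, 0, 0]) rotate([0, atan2(320, 768), 0]) cube([40, 54, 832]);


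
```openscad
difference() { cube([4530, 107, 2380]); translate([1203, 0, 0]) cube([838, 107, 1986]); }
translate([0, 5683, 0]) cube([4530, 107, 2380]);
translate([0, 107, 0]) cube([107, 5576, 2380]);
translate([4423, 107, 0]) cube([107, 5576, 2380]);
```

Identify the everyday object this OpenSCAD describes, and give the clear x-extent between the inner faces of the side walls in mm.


A single room. The interior width is 4316 mm.

Four walls enclosing a rectangle with a door in the front wall — a room. Outside width 4530 minus two 107 mm walls gives 4316 mm.


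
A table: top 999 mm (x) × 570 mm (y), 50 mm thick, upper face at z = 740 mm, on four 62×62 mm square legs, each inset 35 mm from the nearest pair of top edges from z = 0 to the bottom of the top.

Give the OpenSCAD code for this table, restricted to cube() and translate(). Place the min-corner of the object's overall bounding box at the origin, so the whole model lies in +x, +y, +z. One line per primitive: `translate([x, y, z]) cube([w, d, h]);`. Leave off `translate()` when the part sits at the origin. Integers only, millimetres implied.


translate([0, 0, 690]) cube([999, 570, 50]);
translate([35, 35, 0]) cube([62, 62, 690]);
translate([902, 35, 0]) cube([62, 62, 690]);
translate([35, 473, 0]) cube([62, 62, 690]);
translate([902, 473, 0]) cube([62, 62, 690]);


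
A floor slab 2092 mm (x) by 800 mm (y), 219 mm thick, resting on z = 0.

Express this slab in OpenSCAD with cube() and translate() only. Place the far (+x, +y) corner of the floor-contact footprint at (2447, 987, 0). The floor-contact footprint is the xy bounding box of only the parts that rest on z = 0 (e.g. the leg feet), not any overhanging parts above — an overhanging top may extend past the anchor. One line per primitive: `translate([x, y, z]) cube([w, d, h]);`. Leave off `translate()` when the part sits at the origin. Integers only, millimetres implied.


translate([355, 187, 0]) cube([2092, 800, 219]);


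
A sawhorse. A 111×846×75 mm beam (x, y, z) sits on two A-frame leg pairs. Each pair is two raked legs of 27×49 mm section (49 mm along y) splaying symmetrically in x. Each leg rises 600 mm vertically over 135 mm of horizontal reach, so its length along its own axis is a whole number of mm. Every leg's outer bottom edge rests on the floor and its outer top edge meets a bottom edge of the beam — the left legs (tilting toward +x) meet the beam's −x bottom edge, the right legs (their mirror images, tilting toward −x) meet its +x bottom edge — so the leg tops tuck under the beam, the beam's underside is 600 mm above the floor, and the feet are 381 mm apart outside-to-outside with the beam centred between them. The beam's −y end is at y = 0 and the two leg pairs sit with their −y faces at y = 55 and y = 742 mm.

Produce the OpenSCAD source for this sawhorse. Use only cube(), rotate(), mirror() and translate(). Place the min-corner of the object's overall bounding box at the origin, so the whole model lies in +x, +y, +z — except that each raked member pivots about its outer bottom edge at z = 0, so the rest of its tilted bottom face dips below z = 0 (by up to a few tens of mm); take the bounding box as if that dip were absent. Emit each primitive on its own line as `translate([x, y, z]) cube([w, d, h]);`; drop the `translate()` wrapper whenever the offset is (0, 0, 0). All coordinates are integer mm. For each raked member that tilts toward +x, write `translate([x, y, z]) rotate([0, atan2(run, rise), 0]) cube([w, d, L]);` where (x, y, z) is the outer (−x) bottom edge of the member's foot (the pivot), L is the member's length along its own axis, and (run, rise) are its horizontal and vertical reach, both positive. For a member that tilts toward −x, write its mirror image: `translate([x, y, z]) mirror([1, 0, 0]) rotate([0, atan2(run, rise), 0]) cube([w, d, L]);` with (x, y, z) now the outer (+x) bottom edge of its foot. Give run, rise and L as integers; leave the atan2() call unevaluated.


translate([135, 0, 600]) cube([111, 846, 75]);
translate([0, 55, 0]) rotate([0, atan2(135, 600), 0]) cube([27, 49, 615]);
translate([381, 55, 0]) mirror([1, 0, 0]) rotate([0, atan2(135, 600), 0]) cube([27, 49, 615]);
translate([0, 742, 0]) rotate([0, atan2(135, 600), 0]) cube([27, 49, 615]);
translate([381, 742, 0]) mirror([1, 0, 0]) rotate([0, atan2(135, 600), 0]) cube([27, 49, 615]);


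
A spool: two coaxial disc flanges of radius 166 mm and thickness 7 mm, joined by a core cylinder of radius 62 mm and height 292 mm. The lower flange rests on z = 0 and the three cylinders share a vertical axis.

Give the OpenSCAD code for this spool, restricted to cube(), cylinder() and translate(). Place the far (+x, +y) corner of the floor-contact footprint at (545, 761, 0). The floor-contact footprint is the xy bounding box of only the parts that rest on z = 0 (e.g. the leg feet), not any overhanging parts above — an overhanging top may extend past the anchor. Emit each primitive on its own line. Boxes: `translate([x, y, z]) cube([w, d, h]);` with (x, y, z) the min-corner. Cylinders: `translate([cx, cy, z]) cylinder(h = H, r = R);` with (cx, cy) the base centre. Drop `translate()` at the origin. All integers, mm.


translate([379, 595, 0]) cylinder(h = 7, r = 166);
translate([379, 595, 7]) cylinder(h = 292, r = 62);
translate([379, 595, 299]) cylinder(h = 7, r = 166);


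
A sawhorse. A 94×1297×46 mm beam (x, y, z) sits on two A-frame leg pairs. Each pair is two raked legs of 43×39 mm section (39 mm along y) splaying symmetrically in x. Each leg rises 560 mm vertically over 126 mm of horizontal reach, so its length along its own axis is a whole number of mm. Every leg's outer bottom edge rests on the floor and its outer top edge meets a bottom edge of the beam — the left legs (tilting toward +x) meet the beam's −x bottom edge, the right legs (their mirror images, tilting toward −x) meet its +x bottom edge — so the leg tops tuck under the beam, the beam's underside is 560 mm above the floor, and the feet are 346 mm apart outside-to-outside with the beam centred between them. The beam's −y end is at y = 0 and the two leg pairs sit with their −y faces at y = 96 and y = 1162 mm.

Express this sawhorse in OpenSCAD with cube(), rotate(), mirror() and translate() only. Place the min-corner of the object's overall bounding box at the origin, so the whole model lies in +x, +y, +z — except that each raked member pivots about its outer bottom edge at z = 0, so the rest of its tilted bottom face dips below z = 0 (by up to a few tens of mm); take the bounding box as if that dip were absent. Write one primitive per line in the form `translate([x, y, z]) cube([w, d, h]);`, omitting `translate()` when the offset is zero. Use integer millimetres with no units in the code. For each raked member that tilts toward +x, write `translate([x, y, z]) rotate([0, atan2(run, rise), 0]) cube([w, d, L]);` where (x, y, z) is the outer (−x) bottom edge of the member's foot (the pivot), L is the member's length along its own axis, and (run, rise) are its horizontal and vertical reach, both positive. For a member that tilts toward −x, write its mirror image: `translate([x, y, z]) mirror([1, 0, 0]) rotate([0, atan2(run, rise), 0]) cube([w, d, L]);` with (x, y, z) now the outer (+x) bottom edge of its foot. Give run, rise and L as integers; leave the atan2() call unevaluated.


translate([126, 0, 560]) cube([94, 1297, 46]);
translate([0, 96, 0]) rotate([0, atan2(126, 560), 0]) cube([43, 39, 574]);
translate([346, 96, 0]) mirror([1, 0, 0]) rotate([0, atan2(126, 560), 0]) cube([43, 39, 574]);
translate([0, 1162, 0]) rotate([0, atan2(126, 560), 0]) cube([43, 39, 574]);
translate([346, 1162, 0]) mirror([1, 0, 0]) rotate([0, atan2(126, 560), 0]) cube([43, 39, 574]);


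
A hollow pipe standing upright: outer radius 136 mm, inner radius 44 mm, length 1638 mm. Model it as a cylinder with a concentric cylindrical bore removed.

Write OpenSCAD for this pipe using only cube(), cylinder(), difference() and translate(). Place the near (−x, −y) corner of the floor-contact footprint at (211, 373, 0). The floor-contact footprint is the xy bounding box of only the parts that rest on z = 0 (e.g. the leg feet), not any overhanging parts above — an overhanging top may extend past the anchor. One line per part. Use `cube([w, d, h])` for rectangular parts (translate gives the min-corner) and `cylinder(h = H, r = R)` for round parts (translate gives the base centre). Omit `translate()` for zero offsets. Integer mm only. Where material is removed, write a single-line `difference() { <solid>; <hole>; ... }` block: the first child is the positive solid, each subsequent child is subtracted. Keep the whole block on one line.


difference() { translate([347, 509, 0]) cylinder(h = 1638, r = 136); translate([347, 509, 0]) cylinder(h = 1638, r = 44); }


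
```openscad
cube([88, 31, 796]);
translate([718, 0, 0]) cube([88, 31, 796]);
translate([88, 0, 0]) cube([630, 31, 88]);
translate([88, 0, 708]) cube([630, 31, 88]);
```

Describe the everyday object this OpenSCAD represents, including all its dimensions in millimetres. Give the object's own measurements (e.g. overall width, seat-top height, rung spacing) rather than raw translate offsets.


A rectangular picture frame lying in the x–z plane (depth along y). The opening is 630 mm wide (x) by 620 mm tall (z), surrounded by a border 88 mm wide on all four sides. The frame is 31 mm deep and is made of two full-height vertical stiles with two horizontal rails fitted between them.


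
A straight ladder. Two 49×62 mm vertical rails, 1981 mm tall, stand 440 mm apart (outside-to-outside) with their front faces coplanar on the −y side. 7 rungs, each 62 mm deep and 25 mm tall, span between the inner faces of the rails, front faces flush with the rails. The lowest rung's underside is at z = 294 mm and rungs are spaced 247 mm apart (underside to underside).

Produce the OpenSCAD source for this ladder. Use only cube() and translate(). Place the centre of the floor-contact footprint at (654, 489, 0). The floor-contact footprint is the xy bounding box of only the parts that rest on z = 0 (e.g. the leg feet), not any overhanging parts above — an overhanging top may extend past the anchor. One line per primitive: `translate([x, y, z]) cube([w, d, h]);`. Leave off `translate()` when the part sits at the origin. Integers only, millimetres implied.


translate([434, 458, 0]) cube([49, 62, 1981]);
translate([825, 458, 0]) cube([49, 62, 1981]);
translate([483, 458, 294]) cube([342, 62, 25]);
translate([483, 458, 541]) cube([342, 62, 25]);
translate([483, 458, 788]) cube([342, 62, 25]);
translate([483, 458, 1035]) cube([342, 62, 25]);
translate([483, 458, 1282]) cube([342, 62, 25]);
translate([483, 458, 1529]) cube([342, 62, 25]);
translate([483, 458, 1776]) cube([342, 62, 25]);


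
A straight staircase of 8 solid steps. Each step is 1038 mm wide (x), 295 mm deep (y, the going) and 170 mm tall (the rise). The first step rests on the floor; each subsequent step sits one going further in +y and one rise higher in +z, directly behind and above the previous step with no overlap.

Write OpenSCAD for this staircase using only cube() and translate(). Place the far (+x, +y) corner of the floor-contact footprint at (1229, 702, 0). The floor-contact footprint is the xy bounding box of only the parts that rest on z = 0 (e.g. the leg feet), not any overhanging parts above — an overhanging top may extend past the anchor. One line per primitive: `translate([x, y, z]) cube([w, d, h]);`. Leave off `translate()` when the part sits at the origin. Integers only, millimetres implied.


translate([191, 407, 0]) cube([1038, 295, 170]);
translate([191, 702, 170]) cube([1038, 295, 170]);
translate([191, 997, 340]) cube([1038, 295, 170]);
translate([191, 1292, 510]) cube([1038, 295, 170]);
translate([191, 1587, 680]) cube([1038, 295, 170]);
translate([191, 1882, 850]) cube([1038, 295, 170]);
translate([191, 2177, 1020]) cube([1038, 295, 170]);
translate([191, 2472, 1190]) cube([1038, 295, 170]);


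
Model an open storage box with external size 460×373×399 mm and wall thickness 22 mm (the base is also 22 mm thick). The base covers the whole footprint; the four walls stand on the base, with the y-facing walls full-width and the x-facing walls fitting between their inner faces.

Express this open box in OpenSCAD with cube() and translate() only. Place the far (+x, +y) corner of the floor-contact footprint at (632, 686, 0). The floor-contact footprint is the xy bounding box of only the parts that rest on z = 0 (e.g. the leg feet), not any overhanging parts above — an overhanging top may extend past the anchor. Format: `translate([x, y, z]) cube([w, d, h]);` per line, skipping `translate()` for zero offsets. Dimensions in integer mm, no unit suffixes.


translate([172, 313, 0]) cube([460, 373, 22]);
translate([172, 313, 22]) cube([460, 22, 377]);
translate([172, 664, 22]) cube([460, 22, 377]);
translate([172, 335, 22]) cube([22, 329, 377]);
translate([610, 335, 22]) cube([22, 329, 377]);


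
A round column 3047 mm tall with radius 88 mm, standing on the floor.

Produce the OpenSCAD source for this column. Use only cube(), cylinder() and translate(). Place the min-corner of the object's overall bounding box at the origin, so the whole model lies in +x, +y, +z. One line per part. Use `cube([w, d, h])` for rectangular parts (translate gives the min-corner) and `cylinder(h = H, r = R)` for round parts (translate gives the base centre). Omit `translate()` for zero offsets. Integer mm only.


translate([88, 88, 0]) cylinder(h = 3047, r = 88);


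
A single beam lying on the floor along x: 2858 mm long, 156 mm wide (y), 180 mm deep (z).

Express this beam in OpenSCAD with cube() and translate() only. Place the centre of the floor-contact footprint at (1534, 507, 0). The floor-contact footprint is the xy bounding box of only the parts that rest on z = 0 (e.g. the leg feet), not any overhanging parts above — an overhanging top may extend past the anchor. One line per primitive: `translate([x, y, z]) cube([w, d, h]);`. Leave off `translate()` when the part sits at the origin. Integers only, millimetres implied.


translate([105, 429, 0]) cube([2858, 156, 180]);


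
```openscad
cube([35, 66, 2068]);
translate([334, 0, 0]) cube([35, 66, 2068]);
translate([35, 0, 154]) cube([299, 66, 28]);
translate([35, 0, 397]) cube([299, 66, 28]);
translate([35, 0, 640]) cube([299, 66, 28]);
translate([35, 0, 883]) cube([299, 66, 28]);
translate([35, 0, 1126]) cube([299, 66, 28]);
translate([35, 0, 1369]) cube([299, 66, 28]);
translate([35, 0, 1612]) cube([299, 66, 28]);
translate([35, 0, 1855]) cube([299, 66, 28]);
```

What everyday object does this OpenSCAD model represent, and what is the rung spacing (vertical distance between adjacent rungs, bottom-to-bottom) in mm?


A ladder. The rung spacing is 243 mm.

Two tall 35×66 posts with 8 short bars between them — a ladder. Adjacent rungs sit at z = 154 and z = 397, so the spacing is 397 − 154 = 243 mm.


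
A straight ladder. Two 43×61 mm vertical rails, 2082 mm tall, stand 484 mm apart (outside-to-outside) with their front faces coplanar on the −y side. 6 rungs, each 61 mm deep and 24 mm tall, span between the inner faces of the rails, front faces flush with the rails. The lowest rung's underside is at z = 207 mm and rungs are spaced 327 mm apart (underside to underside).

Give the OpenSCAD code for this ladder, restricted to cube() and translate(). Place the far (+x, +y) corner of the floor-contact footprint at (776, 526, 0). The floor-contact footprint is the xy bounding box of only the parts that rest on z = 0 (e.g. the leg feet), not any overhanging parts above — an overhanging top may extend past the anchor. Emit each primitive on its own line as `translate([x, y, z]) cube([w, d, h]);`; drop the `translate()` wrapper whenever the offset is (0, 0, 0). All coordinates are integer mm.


translate([292, 465, 0]) cube([43, 61, 2082]);
translate([733, 465, 0]) cube([43, 61, 2082]);
translate([335, 465, 207]) cube([398, 61, 24]);
translate([335, 465, 534]) cube([398, 61, 24]);
translate([335, 465, 861]) cube([398, 61, 24]);
translate([335, 465, 1188]) cube([398, 61, 24]);
translate([335, 465, 1515]) cube([398, 61, 24]);
translate([335, 465, 1842]) cube([398, 61, 24]);


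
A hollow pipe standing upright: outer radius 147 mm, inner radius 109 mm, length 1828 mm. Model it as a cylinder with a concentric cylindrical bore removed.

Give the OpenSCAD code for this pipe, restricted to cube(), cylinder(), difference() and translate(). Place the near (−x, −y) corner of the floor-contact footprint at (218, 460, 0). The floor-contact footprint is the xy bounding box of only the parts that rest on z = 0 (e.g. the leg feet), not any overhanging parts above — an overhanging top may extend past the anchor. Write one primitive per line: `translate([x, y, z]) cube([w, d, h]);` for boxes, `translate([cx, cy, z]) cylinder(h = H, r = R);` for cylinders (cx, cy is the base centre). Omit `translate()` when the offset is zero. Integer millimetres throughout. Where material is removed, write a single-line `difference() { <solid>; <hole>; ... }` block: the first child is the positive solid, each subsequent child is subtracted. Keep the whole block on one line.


difference() { translate([365, 607, 0]) cylinder(h = 1828, r = 147); translate([365, 607, 0]) cylinder(h = 1828, r = 109); }


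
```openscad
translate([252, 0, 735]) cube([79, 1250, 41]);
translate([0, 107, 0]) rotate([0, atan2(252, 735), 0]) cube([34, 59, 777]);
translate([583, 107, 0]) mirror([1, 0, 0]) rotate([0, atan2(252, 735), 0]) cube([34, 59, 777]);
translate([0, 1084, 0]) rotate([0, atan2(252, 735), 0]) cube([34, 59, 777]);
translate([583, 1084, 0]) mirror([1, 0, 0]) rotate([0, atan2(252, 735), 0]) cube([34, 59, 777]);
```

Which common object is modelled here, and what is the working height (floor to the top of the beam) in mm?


A sawhorse. The overall height is 776 mm.

A beam across two mirrored pairs of raked legs — a sawhorse. The beam's underside is at z = 735 (matching the legs' vertical rise in atan2(252, 735)) and the beam is 41 mm tall, so its top is at 735 + 41 = 776 mm. The raked legs top out at the beam's underside, so that is the highest point.


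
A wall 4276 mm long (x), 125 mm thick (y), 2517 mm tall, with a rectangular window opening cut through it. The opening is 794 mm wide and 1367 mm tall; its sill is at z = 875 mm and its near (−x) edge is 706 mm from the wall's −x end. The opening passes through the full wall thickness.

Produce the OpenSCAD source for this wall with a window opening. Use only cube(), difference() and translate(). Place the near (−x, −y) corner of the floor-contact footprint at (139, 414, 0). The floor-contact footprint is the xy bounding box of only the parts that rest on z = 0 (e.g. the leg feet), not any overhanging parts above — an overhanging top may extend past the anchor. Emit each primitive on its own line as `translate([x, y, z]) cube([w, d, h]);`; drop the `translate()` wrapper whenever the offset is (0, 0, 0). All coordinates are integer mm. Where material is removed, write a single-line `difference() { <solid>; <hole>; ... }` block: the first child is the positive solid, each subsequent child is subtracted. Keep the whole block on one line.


difference() { translate([139, 414, 0]) cube([4276, 125, 2517]); translate([845, 414, 875]) cube([794, 125, 1367]); }


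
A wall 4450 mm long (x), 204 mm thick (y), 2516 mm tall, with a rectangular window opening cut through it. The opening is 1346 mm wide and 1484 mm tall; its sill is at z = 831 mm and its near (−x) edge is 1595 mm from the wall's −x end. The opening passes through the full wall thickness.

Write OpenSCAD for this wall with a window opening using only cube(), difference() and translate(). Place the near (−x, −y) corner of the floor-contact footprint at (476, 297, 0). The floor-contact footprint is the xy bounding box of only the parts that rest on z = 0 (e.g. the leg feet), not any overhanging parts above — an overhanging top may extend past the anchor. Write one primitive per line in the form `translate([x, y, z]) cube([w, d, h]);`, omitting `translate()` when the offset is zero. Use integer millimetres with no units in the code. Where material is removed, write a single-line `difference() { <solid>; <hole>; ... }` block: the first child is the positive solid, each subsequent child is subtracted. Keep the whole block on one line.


difference() { translate([476, 297, 0]) cube([4450, 204, 2516]); translate([2071, 297, 831]) cube([1346, 204, 1484]); }


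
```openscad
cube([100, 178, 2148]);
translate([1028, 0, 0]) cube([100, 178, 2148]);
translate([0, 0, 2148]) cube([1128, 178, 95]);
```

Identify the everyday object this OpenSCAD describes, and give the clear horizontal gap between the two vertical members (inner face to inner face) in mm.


A door frame. The clear opening width is 928 mm.

Two 2148 mm tall posts with a header on top — a door frame. The left jamb is 100 mm wide at x = 0; the right jamb starts at x = 1028. The clear opening is 1028 − 100 = 928 mm.


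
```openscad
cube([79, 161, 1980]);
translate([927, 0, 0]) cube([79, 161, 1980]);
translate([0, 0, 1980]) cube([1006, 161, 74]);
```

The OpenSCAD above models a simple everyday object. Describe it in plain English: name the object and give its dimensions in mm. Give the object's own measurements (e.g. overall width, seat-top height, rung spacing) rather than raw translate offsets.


A door frame. The clear opening is 848 mm wide and 1980 mm high. Two 79 mm wide jambs, 161 mm deep, stand either side of the opening from the floor to the top of the opening. A 74 mm thick head sits across the top of both jambs, spanning the full outside width of the frame.


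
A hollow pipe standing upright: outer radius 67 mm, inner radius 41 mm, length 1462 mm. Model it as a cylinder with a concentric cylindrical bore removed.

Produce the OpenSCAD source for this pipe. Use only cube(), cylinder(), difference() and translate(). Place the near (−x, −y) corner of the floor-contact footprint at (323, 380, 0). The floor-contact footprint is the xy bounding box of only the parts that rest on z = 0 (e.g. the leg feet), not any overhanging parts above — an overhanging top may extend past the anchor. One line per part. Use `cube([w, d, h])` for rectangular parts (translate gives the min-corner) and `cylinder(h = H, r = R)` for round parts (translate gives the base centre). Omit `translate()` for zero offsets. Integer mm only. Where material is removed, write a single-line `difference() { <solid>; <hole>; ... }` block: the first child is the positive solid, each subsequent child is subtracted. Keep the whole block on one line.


difference() { translate([390, 447, 0]) cylinder(h = 1462, r = 67); translate([390, 447, 0]) cylinder(h = 1462, r = 41); }


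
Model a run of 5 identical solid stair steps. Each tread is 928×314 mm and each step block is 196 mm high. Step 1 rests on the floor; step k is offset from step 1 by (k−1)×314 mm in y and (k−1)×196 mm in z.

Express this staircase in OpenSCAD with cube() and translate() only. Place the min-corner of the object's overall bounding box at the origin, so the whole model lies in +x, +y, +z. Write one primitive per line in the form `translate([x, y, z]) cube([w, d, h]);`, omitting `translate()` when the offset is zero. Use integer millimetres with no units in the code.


cube([928, 314, 196]);
translate([0, 314, 196]) cube([928, 314, 196]);
translate([0, 628, 392]) cube([928, 314, 196]);
translate([0, 942, 588]) cube([928, 314, 196]);
translate([0, 1256, 784]) cube([928, 314, 196]);


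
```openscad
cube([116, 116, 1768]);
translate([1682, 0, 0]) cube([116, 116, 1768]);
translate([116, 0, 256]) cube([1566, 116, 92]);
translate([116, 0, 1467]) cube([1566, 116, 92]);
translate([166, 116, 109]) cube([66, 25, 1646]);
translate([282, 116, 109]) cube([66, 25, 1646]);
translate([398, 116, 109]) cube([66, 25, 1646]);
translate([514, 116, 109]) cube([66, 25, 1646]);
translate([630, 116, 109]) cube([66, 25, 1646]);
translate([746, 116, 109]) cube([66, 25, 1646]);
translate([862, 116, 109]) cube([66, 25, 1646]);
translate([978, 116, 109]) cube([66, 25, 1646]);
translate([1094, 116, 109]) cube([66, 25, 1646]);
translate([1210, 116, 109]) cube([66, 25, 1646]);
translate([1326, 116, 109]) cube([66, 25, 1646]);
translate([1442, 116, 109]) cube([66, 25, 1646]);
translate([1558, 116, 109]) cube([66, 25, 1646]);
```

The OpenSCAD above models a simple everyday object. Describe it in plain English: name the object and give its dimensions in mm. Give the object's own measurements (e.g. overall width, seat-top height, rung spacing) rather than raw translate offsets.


A fence section. Two 116×116 mm posts, 1768 mm tall, stand on the floor with a clear span of 1566 mm between their inner faces. Two horizontal rails of 116×92 mm section span the gap between the posts with their undersides at z = 256 mm and z = 1467 mm, flush with the posts' −y face. 13 pickets, each 66 mm wide, 25 mm thick and 1646 mm tall, are fixed to the +y face of the rails with their bottoms at z = 109 mm, spaced across the span with a 50 mm gap after the −x post and between neighbouring pickets, with 58 mm left before the +x post.


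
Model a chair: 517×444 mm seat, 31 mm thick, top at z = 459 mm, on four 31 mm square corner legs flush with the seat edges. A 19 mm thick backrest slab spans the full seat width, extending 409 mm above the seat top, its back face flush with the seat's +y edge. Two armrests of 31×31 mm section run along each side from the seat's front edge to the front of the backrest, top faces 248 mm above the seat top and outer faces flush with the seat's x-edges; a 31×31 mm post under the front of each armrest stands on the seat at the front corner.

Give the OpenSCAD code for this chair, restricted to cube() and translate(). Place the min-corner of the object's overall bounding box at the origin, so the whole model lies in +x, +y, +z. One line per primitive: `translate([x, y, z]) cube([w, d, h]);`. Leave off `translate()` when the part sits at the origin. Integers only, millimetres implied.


translate([0, 0, 428]) cube([517, 444, 31]);
cube([31, 31, 428]);
translate([486, 0, 0]) cube([31, 31, 428]);
translate([0, 413, 0]) cube([31, 31, 428]);
translate([486, 413, 0]) cube([31, 31, 428]);
translate([0, 425, 459]) cube([517, 19, 409]);
translate([0, 0, 676]) cube([31, 425, 31]);
translate([486, 0, 676]) cube([31, 425, 31]);
translate([0, 0, 459]) cube([31, 31, 217]);
translate([486, 0, 459]) cube([31, 31, 217]);


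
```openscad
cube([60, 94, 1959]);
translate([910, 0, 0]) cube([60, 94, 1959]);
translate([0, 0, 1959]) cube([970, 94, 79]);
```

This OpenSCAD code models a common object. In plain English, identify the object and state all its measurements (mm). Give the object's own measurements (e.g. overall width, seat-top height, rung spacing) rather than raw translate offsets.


A door frame. The clear opening is 850 mm wide and 1959 mm high. Two 60 mm wide jambs, 94 mm deep, stand either side of the opening from the floor to the top of the opening. A 79 mm thick head sits across the top of both jambs, spanning the full outside width of the frame.


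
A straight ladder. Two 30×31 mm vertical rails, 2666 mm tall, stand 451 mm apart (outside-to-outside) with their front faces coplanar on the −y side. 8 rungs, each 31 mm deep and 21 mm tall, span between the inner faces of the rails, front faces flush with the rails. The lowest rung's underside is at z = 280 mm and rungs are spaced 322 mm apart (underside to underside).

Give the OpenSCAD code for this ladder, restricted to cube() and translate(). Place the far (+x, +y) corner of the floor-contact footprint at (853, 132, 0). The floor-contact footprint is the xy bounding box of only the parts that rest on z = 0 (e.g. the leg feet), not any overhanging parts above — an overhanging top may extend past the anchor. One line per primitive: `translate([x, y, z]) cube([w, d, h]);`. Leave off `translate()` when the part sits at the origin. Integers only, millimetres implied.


translate([402, 101, 0]) cube([30, 31, 2666]);
translate([823, 101, 0]) cube([30, 31, 2666]);
translate([432, 101, 280]) cube([391, 31, 21]);
translate([432, 101, 602]) cube([391, 31, 21]);
translate([432, 101, 924]) cube([391, 31, 21]);
translate([432, 101, 1246]) cube([391, 31, 21]);
translate([432, 101, 1568]) cube([391, 31, 21]);
translate([432, 101, 1890]) cube([391, 31, 21]);
translate([432, 101, 2212]) cube([391, 31, 21]);
translate([432, 101, 2534]) cube([391, 31, 21]);
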